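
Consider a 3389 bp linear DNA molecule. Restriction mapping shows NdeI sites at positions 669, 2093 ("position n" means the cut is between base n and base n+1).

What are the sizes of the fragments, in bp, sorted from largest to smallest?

Linear molecule, 2 cuts → 3 fragments:
  669 − 0 = 669 bp
  2093 − 669 = 1424 bp
  3389 − 2093 = 1296 bp
Sorted largest to smallest: 1424, 1296, 669 bp.

1424, 1296, 669 bp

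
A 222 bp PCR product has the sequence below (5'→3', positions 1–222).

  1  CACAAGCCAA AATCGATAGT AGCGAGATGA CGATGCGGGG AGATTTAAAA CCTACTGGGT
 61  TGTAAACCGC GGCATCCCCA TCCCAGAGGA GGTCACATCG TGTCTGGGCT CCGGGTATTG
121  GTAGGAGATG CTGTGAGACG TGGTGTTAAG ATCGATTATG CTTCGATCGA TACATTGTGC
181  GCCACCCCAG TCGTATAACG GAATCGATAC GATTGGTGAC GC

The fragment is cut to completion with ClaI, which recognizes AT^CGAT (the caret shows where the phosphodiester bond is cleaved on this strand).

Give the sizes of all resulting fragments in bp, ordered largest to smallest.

139, 37, 18, 15, 13 bp

ClaI sites (ATCGAT) start at positions 12, 151, 166, 203.
ClaI cuts after base 2 of each site, so after positions 13, 152, 167, 204.
Linear molecule, 4 cuts → 5 fragments:
  1–13 → 13 bp
  14–152 → 139 bp
  153–167 → 15 bp
  168–204 → 37 bp
  205–222 → 18 bp
Sorted largest to smallest: 139, 37, 18, 15, 13 bp.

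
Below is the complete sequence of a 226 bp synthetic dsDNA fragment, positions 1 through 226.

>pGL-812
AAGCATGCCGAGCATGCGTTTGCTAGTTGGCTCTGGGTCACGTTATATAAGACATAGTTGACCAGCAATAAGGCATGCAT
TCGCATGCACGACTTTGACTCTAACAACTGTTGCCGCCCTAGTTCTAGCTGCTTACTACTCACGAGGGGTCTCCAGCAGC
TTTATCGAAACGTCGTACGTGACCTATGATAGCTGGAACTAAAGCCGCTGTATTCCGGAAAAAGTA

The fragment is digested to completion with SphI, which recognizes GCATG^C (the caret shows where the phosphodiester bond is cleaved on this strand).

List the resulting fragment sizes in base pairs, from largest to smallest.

SphI sites (GCATGC) start at positions 3, 12, 73, 83.
SphI cuts after base 5 of each site (before the last base), so after positions 7, 16, 77, 87.
Linear molecule, 4 cuts → 5 fragments:
  1–7 → 7 bp
  8–16 → 9 bp
  17–77 → 61 bp
  78–87 → 10 bp
  88–226 → 139 bp
Sorted largest to smallest: 139, 61, 10, 9, 7 bp.

139, 61, 10, 9, 7 bp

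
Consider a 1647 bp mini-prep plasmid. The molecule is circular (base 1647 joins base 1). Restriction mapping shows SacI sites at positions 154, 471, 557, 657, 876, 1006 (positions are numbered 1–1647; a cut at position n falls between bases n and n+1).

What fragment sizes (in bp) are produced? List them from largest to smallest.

795, 317, 219, 130, 100, 86 bp

Circular molecule, 6 cuts → 6 fragments:
  471 − 154 = 317 bp
  557 − 471 = 86 bp
  657 − 557 = 100 bp
  876 − 657 = 219 bp
  1006 − 876 = 130 bp
  wrap: 1647 − 1006 + 154 = 795 bp
Sorted largest to smallest: 795, 317, 219, 130, 100, 86 bp.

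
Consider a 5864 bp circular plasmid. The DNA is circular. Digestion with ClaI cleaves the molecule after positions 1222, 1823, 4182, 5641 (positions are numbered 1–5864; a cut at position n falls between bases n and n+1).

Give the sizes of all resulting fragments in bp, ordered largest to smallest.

Circular molecule, 4 cuts → 4 fragments:
  1823 − 1222 = 601 bp
  4182 − 1823 = 2359 bp
  5641 − 4182 = 1459 bp
  wrap: 5864 − 5641 + 1222 = 1445 bp
Sorted largest to smallest: 2359, 1459, 1445, 601 bp.

2359, 1459, 1445, 601 bp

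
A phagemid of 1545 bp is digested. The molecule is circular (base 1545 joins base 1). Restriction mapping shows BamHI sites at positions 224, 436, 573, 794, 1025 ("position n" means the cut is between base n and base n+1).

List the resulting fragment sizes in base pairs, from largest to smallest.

744, 231, 221, 212, 137 bp

Circular molecule, 5 cuts → 5 fragments:
  436 − 224 = 212 bp
  573 − 436 = 137 bp
  794 − 573 = 221 bp
  1025 − 794 = 231 bp
  wrap: 1545 − 1025 + 224 = 744 bp
Sorted largest to smallest: 744, 231, 221, 212, 137 bp.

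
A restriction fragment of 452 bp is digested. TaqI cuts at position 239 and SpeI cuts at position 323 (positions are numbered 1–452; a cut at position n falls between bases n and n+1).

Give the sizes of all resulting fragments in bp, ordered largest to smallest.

Combined cut positions (sorted): 239, 323.
Linear molecule, 2 cuts → 3 fragments:
  239 − 0 = 239 bp
  323 − 239 = 84 bp
  452 − 323 = 129 bp
Sorted largest to smallest: 239, 129, 84 bp.

239, 129, 84 bp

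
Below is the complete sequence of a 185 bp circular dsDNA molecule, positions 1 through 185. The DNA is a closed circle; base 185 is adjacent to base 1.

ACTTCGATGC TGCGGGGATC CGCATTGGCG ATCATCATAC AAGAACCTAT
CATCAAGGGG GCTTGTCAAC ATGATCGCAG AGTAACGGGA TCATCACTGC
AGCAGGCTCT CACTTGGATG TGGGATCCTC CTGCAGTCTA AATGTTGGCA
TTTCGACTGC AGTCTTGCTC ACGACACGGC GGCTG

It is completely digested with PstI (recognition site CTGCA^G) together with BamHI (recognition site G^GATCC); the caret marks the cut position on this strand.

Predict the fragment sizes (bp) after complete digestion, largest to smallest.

85, 40, 26, 22, 12 bp

PstI sites (CTGCAG) start at positions 97, 131, 157.
PstI cuts after base 5 of each site (before the last base), so after positions 101, 135, 161.
BamHI sites (GGATCC) start at positions 16, 123.
BamHI cuts after the first base of each site, so after positions 16, 123.
Combined cut positions: 16, 101, 123, 135, 161.
Circular molecule, 5 cuts → 5 fragments:
  17–101 → 85 bp
  102–123 → 22 bp
  124–135 → 12 bp
  136–161 → 26 bp
  162–185 then 1–16 → 24 + 16 = 40 bp
Sorted largest to smallest: 85, 40, 26, 22, 12 bp.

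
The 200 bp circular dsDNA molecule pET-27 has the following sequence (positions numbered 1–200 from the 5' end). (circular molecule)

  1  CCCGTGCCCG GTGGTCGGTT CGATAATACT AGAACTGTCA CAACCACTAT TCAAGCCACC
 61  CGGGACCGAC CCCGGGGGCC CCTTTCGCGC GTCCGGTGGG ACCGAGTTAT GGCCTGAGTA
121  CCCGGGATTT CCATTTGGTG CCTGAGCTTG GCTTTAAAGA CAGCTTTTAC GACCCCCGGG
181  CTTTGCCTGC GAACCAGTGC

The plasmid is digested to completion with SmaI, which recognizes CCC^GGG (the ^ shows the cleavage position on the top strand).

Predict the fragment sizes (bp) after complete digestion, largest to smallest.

84, 54, 50, 12 bp

SmaI sites (CCCGGG) start at positions 59, 71, 121, 175.
SmaI cuts after base 3 of each site, so after positions 61, 73, 123, 177.
Circular molecule, 4 cuts → 4 fragments:
  62–73 → 12 bp
  74–123 → 50 bp
  124–177 → 54 bp
  178–200 then 1–61 → 23 + 61 = 84 bp
Sorted largest to smallest: 84, 54, 50, 12 bp.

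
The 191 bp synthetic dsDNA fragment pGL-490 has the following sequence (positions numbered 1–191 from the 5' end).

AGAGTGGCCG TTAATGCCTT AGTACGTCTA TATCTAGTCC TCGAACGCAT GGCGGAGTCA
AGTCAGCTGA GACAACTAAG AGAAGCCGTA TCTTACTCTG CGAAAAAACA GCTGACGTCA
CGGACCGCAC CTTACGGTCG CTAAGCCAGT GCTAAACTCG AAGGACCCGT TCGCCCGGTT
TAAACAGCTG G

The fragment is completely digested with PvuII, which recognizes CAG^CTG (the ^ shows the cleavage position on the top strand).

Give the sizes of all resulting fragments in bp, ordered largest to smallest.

PvuII sites (CAGCTG) start at positions 64, 109, 185.
PvuII cuts after base 3 of each site, so after positions 66, 111, 187.
Linear molecule, 3 cuts → 4 fragments:
  1–66 → 66 bp
  67–111 → 45 bp
  112–187 → 76 bp
  188–191 → 4 bp
Sorted largest to smallest: 76, 66, 45, 4 bp.

76, 66, 45, 4 bp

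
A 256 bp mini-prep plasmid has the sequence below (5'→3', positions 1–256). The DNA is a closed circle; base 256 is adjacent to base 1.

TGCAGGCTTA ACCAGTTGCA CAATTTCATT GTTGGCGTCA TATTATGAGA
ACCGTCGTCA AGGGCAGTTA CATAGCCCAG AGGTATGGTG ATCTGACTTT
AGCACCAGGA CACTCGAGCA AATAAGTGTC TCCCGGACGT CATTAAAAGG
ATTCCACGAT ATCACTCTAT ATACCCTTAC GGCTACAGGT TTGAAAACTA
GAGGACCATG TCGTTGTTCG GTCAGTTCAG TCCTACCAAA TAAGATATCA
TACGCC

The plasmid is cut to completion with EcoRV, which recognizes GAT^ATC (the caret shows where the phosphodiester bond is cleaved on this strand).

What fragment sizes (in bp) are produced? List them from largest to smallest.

EcoRV sites (GATATC) start at positions 158, 244.
EcoRV cuts after base 3 of each site, so after positions 160, 246.
Circular molecule, 2 cuts → 2 fragments:
  161–246 → 86 bp
  247–256 then 1–160 → 10 + 160 = 170 bp
Sorted largest to smallest: 170, 86 bp.

170, 86 bp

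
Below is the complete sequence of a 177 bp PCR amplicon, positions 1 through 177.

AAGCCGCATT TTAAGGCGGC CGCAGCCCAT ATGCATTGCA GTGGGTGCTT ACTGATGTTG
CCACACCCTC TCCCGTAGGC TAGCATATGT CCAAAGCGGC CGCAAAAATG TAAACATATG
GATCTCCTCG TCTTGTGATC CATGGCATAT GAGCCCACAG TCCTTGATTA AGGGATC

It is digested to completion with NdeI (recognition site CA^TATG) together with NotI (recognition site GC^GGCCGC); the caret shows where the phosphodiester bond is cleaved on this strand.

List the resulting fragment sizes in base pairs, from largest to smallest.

NdeI sites (CATATG) start at positions 28, 84, 115, 146.
NdeI cuts after base 2 of each site, so after positions 29, 85, 116, 147.
NotI sites (GCGGCCGC) start at positions 16, 96.
NotI cuts after base 2 of each site, so after positions 17, 97.
Combined cut positions: 17, 29, 85, 97, 116, 147.
Linear molecule, 6 cuts → 7 fragments:
  1–17 → 17 bp
  18–29 → 12 bp
  30–85 → 56 bp
  86–97 → 12 bp
  98–116 → 19 bp
  117–147 → 31 bp
  148–177 → 30 bp
Sorted largest to smallest: 56, 31, 30, 19, 17, 12, 12 bp.

56, 31, 30, 19, 17, 12, 12 bp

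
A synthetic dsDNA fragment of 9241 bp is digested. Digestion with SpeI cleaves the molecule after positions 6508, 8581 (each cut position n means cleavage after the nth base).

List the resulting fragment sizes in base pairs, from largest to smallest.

6508, 2073, 660 bp

Linear molecule, 2 cuts → 3 fragments:
  6508 − 0 = 6508 bp
  8581 − 6508 = 2073 bp
  9241 − 8581 = 660 bp
Sorted largest to smallest: 6508, 2073, 660 bp.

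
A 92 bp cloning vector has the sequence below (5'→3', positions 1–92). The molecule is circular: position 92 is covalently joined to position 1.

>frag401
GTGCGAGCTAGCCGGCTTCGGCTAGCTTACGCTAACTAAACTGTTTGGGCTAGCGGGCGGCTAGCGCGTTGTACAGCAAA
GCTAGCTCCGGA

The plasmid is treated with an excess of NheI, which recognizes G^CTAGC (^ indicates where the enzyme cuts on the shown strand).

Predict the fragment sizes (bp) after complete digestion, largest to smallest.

NheI sites (GCTAGC) start at positions 7, 21, 49, 60, 81.
NheI cuts after the first base of each site, so after positions 7, 21, 49, 60, 81.
Circular molecule, 5 cuts → 5 fragments:
  8–21 → 14 bp
  22–49 → 28 bp
  50–60 → 11 bp
  61–81 → 21 bp
  82–92 then 1–7 → 11 + 7 = 18 bp
Sorted largest to smallest: 28, 21, 18, 14, 11 bp.

28, 21, 18, 14, 11 bp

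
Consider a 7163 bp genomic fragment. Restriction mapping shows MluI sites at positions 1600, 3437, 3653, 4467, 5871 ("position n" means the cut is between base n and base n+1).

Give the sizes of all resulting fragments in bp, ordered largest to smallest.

1837, 1600, 1404, 1292, 814, 216 bp

Linear molecule, 5 cuts → 6 fragments:
  1600 − 0 = 1600 bp
  3437 − 1600 = 1837 bp
  3653 − 3437 = 216 bp
  4467 − 3653 = 814 bp
  5871 − 4467 = 1404 bp
  7163 − 5871 = 1292 bp
Sorted largest to smallest: 1837, 1600, 1404, 1292, 814, 216 bp.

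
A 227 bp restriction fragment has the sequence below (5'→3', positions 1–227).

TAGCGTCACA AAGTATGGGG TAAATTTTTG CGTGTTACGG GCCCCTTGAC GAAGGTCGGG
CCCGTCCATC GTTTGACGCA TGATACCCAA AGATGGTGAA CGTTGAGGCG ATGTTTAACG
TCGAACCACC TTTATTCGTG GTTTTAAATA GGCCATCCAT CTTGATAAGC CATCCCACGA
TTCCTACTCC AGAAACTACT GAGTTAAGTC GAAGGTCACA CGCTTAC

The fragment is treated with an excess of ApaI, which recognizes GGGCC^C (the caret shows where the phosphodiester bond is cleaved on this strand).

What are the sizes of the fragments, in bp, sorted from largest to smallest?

ApaI sites (GGGCCC) start at positions 39, 58.
ApaI cuts after base 5 of each site (before the last base), so after positions 43, 62.
Linear molecule, 2 cuts → 3 fragments:
  1–43 → 43 bp
  44–62 → 19 bp
  63–227 → 165 bp
Sorted largest to smallest: 165, 43, 19 bp.

165, 43, 19 bp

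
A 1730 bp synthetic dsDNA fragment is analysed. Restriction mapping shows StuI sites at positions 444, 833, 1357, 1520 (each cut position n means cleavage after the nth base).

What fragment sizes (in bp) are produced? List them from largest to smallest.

Linear molecule, 4 cuts → 5 fragments:
  444 − 0 = 444 bp
  833 − 444 = 389 bp
  1357 − 833 = 524 bp
  1520 − 1357 = 163 bp
  1730 − 1520 = 210 bp
Sorted largest to smallest: 524, 444, 389, 210, 163 bp.

524, 444, 389, 210, 163 bp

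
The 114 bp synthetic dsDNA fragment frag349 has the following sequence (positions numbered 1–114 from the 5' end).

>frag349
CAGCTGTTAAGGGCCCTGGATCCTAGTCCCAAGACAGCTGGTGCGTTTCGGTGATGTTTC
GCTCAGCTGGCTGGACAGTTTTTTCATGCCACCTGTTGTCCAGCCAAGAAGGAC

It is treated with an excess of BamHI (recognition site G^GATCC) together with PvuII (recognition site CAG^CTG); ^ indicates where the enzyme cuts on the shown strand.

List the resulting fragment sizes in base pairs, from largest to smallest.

48, 29, 19, 15, 3 bp

The BamHI site (GGATCC) starts at position 18.
BamHI cuts after the first base of each site, so after position 18.
PvuII sites (CAGCTG) start at positions 1, 35, 64.
PvuII cuts after base 3 of each site, so after positions 3, 37, 66.
Combined cut positions: 3, 18, 37, 66.
Linear molecule, 4 cuts → 5 fragments:
  1–3 → 3 bp
  4–18 → 15 bp
  19–37 → 19 bp
  38–66 → 29 bp
  67–114 → 48 bp
Sorted largest to smallest: 48, 29, 19, 15, 3 bp.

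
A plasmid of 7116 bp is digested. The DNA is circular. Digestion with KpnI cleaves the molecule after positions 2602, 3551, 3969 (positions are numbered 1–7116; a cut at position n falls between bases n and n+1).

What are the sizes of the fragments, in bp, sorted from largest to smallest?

5749, 949, 418 bp

Circular molecule, 3 cuts → 3 fragments:
  3551 − 2602 = 949 bp
  3969 − 3551 = 418 bp
  wrap: 7116 − 3969 + 2602 = 5749 bp
Sorted largest to smallest: 5749, 949, 418 bp.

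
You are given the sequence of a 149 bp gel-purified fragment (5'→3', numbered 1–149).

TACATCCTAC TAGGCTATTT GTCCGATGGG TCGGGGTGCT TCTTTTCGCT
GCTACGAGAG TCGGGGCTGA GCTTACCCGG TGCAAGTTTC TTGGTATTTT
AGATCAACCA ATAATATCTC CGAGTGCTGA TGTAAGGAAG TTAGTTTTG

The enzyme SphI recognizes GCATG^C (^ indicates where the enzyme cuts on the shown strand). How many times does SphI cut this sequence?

0

No occurrence of GCATGC is present in the sequence.
SphI does not cut: 0 sites.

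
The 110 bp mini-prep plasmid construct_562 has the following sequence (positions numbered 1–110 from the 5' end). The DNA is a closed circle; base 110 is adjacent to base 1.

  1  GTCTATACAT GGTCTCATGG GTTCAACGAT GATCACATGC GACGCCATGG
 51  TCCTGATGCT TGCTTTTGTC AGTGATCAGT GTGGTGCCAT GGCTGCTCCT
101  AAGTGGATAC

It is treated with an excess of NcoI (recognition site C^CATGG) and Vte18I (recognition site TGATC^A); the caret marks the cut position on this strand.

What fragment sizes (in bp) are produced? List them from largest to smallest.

NcoI sites (CCATGG) start at positions 45, 87.
NcoI cuts after the first base of each site, so after positions 45, 87.
Vte18I sites (TGATCA) start at positions 30, 73.
Vte18I cuts after base 5 of each site (before the last base), so after positions 34, 77.
Combined cut positions: 34, 45, 77, 87.
Circular molecule, 4 cuts → 4 fragments:
  35–45 → 11 bp
  46–77 → 32 bp
  78–87 → 10 bp
  88–110 then 1–34 → 23 + 34 = 57 bp
Sorted largest to smallest: 57, 32, 11, 10 bp.

57, 32, 11, 10 bp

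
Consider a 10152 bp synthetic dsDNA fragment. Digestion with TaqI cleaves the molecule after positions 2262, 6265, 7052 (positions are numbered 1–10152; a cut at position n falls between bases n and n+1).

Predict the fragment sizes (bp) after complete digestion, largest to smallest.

4003, 3100, 2262, 787 bp

Linear molecule, 3 cuts → 4 fragments:
  2262 − 0 = 2262 bp
  6265 − 2262 = 4003 bp
  7052 − 6265 = 787 bp
  10152 − 7052 = 3100 bp
Sorted largest to smallest: 4003, 3100, 2262, 787 bp.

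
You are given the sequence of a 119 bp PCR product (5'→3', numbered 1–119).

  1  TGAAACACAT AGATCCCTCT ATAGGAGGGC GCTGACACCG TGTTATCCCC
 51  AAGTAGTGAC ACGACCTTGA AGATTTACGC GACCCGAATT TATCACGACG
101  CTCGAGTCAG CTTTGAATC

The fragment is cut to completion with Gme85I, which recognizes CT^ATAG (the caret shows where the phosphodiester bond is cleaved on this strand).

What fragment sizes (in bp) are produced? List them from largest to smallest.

The Gme85I site (CTATAG) starts at position 19.
Gme85I cuts after base 2 of each site, so after position 20.
Linear molecule, 1 cut → 2 fragments:
  1–20 → 20 bp
  21–119 → 99 bp
Sorted largest to smallest: 99, 20 bp.

99, 20 bp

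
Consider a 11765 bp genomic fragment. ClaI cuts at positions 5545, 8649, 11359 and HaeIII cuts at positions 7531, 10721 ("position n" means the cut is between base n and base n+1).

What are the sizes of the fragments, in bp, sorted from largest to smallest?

Combined cut positions (sorted): 5545, 7531, 8649, 10721, 11359.
Linear molecule, 5 cuts → 6 fragments:
  5545 − 0 = 5545 bp
  7531 − 5545 = 1986 bp
  8649 − 7531 = 1118 bp
  10721 − 8649 = 2072 bp
  11359 − 10721 = 638 bp
  11765 − 11359 = 406 bp
Sorted largest to smallest: 5545, 2072, 1986, 1118, 638, 406 bp.

5545, 2072, 1986, 1118, 638, 406 bp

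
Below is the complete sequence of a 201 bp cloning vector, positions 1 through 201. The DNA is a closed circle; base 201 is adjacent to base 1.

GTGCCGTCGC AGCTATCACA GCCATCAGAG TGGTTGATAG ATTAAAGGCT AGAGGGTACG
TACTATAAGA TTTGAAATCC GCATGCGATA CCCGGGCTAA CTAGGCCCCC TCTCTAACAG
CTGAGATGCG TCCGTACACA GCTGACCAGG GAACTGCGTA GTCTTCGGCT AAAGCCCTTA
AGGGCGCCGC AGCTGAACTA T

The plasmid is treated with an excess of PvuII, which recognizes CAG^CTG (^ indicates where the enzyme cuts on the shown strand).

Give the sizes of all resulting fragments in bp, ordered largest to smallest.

PvuII sites (CAGCTG) start at positions 118, 139, 190.
PvuII cuts after base 3 of each site, so after positions 120, 141, 192.
Circular molecule, 3 cuts → 3 fragments:
  121–141 → 21 bp
  142–192 → 51 bp
  193–201 then 1–120 → 9 + 120 = 129 bp
Sorted largest to smallest: 129, 51, 21 bp.

129, 51, 21 bp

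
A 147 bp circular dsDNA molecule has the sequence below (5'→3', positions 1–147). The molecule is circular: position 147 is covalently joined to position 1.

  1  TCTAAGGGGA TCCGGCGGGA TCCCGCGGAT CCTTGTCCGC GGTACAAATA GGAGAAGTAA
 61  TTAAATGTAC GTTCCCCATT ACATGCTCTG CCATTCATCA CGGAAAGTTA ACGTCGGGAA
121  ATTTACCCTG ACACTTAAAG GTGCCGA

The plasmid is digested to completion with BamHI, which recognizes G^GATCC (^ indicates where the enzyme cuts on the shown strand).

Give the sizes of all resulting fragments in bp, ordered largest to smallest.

128, 10, 9 bp

BamHI sites (GGATCC) start at positions 8, 18, 27.
BamHI cuts after the first base of each site, so after positions 8, 18, 27.
Circular molecule, 3 cuts → 3 fragments:
  9–18 → 10 bp
  19–27 → 9 bp
  28–147 then 1–8 → 120 + 8 = 128 bp
Sorted largest to smallest: 128, 10, 9 bp.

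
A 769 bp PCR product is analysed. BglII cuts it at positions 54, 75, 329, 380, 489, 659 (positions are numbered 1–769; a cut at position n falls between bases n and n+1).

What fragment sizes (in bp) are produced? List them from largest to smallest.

254, 170, 110, 109, 54, 51, 21 bp

Linear molecule, 6 cuts → 7 fragments:
  54 − 0 = 54 bp
  75 − 54 = 21 bp
  329 − 75 = 254 bp
  380 − 329 = 51 bp
  489 − 380 = 109 bp
  659 − 489 = 170 bp
  769 − 659 = 110 bp
Sorted largest to smallest: 254, 170, 110, 109, 54, 51, 21 bp.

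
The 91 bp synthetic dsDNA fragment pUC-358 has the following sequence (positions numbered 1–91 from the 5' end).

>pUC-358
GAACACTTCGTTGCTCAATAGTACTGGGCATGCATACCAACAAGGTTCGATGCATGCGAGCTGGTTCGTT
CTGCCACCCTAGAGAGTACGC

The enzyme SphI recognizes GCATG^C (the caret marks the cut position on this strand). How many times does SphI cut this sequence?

GCATGC occurs starting at positions 28, 52.
SphI cuts at 2 sites.

2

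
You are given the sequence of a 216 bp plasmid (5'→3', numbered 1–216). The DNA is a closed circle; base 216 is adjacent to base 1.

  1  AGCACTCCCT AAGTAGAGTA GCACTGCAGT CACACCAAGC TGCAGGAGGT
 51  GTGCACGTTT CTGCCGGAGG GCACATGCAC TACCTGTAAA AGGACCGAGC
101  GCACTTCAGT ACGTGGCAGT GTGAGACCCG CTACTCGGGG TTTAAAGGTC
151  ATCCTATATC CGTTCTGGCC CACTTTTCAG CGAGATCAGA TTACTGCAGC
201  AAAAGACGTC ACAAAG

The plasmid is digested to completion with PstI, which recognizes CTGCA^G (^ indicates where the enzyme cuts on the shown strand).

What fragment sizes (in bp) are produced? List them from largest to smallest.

PstI sites (CTGCAG) start at positions 24, 40, 194.
PstI cuts after base 5 of each site (before the last base), so after positions 28, 44, 198.
Circular molecule, 3 cuts → 3 fragments:
  29–44 → 16 bp
  45–198 → 154 bp
  199–216 then 1–28 → 18 + 28 = 46 bp
Sorted largest to smallest: 154, 46, 16 bp.

154, 46, 16 bp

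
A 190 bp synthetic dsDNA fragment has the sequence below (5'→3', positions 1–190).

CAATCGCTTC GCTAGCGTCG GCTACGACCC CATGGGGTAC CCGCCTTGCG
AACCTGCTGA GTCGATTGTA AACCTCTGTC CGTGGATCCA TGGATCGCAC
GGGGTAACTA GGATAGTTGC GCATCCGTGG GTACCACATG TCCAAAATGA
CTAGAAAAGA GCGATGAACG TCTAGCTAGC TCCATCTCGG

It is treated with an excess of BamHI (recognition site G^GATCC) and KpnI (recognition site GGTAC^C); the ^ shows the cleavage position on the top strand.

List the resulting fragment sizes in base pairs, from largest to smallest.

The BamHI site (GGATCC) starts at position 84.
BamHI cuts after the first base of each site, so after position 84.
KpnI sites (GGTACC) start at positions 36, 130.
KpnI cuts after base 5 of each site (before the last base), so after positions 40, 134.
Combined cut positions: 40, 84, 134.
Linear molecule, 3 cuts → 4 fragments:
  1–40 → 40 bp
  41–84 → 44 bp
  85–134 → 50 bp
  135–190 → 56 bp
Sorted largest to smallest: 56, 50, 44, 40 bp.

56, 50, 44, 40 bp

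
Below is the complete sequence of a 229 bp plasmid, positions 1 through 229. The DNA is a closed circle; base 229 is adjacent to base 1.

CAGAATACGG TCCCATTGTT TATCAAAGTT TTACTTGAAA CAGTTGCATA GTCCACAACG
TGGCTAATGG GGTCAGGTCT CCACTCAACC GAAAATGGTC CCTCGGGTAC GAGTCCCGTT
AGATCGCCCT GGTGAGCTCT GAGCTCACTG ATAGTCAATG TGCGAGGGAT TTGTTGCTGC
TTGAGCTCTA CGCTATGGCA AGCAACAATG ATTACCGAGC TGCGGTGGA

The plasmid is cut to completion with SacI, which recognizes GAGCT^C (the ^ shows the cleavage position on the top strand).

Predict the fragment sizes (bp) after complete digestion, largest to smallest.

180, 42, 7 bp

SacI sites (GAGCTC) start at positions 134, 141, 183.
SacI cuts after base 5 of each site (before the last base), so after positions 138, 145, 187.
Circular molecule, 3 cuts → 3 fragments:
  139–145 → 7 bp
  146–187 → 42 bp
  188–229 then 1–138 → 42 + 138 = 180 bp
Sorted largest to smallest: 180, 42, 7 bp.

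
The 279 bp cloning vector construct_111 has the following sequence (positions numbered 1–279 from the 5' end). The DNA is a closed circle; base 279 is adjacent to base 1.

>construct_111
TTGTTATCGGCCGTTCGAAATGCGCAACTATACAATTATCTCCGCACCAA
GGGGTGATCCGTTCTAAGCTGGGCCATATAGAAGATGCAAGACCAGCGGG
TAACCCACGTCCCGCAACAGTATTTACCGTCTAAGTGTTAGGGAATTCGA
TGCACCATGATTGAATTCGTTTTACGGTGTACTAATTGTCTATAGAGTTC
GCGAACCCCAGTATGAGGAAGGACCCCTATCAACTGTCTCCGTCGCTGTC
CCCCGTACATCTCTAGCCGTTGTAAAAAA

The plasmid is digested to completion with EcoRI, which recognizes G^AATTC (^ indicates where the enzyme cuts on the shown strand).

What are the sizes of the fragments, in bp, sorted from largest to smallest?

EcoRI sites (GAATTC) start at positions 143, 163.
EcoRI cuts after the first base of each site, so after positions 143, 163.
Circular molecule, 2 cuts → 2 fragments:
  144–163 → 20 bp
  164–279 then 1–143 → 116 + 143 = 259 bp
Sorted largest to smallest: 259, 20 bp.

259, 20 bp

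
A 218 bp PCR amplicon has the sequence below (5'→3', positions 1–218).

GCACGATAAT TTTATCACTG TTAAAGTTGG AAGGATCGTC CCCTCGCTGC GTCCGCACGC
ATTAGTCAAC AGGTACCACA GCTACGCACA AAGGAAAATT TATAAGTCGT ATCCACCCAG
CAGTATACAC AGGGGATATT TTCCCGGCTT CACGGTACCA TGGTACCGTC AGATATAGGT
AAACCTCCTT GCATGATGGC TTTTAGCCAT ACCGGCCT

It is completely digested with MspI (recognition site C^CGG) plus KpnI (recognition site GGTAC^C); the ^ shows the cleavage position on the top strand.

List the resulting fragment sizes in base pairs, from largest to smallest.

MspI sites (CCGG) start at positions 144, 212.
MspI cuts after the first base of each site, so after positions 144, 212.
KpnI sites (GGTACC) start at positions 72, 154, 162.
KpnI cuts after base 5 of each site (before the last base), so after positions 76, 158, 166.
Combined cut positions: 76, 144, 158, 166, 212.
Linear molecule, 5 cuts → 6 fragments:
  1–76 → 76 bp
  77–144 → 68 bp
  145–158 → 14 bp
  159–166 → 8 bp
  167–212 → 46 bp
  213–218 → 6 bp
Sorted largest to smallest: 76, 68, 46, 14, 8, 6 bp.

76, 68, 46, 14, 8, 6 bp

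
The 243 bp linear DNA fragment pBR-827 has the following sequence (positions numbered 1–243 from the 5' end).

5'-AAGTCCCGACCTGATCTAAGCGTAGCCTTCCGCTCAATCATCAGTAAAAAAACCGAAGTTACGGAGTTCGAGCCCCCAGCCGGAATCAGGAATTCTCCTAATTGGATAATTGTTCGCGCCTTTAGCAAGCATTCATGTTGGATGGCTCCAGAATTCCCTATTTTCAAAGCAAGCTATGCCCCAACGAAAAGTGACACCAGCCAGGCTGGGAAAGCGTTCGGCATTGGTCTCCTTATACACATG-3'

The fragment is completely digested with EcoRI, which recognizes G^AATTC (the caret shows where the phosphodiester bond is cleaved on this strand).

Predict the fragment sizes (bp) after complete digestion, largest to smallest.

EcoRI sites (GAATTC) start at positions 90, 151.
EcoRI cuts after the first base of each site, so after positions 90, 151.
Linear molecule, 2 cuts → 3 fragments:
  1–90 → 90 bp
  91–151 → 61 bp
  152–243 → 92 bp
Sorted largest to smallest: 92, 90, 61 bp.

92, 90, 61 bp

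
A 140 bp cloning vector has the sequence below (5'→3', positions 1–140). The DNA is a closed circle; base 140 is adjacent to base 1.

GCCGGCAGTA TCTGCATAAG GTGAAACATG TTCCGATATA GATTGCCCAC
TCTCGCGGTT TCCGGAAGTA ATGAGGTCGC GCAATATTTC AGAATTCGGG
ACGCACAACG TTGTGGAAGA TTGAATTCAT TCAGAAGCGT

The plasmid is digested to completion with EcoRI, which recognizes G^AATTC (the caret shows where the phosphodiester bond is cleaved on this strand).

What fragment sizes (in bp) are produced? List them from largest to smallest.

EcoRI sites (GAATTC) start at positions 92, 123.
EcoRI cuts after the first base of each site, so after positions 92, 123.
Circular molecule, 2 cuts → 2 fragments:
  93–123 → 31 bp
  124–140 then 1–92 → 17 + 92 = 109 bp
Sorted largest to smallest: 109, 31 bp.

109, 31 bp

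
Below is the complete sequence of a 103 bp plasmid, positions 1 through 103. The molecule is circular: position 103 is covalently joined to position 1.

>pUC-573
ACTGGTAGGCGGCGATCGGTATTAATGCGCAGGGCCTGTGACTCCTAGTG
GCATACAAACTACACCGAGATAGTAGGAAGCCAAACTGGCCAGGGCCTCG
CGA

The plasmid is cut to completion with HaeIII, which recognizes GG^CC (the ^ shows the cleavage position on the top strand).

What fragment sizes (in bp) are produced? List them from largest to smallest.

55, 42, 6 bp

HaeIII sites (GGCC) start at positions 33, 88, 94.
HaeIII cuts after base 2 of each site, so after positions 34, 89, 95.
Circular molecule, 3 cuts → 3 fragments:
  35–89 → 55 bp
  90–95 → 6 bp
  96–103 then 1–34 → 8 + 34 = 42 bp
Sorted largest to smallest: 55, 42, 6 bp.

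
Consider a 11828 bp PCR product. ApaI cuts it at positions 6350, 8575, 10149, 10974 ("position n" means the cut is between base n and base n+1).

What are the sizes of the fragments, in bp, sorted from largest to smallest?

Linear molecule, 4 cuts → 5 fragments:
  6350 − 0 = 6350 bp
  8575 − 6350 = 2225 bp
  10149 − 8575 = 1574 bp
  10974 − 10149 = 825 bp
  11828 − 10974 = 854 bp
Sorted largest to smallest: 6350, 2225, 1574, 854, 825 bp.

6350, 2225, 1574, 854, 825 bp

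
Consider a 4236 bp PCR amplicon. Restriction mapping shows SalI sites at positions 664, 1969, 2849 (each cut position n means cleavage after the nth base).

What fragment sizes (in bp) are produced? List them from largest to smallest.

1387, 1305, 880, 664 bp

Linear molecule, 3 cuts → 4 fragments:
  664 − 0 = 664 bp
  1969 − 664 = 1305 bp
  2849 − 1969 = 880 bp
  4236 − 2849 = 1387 bp
Sorted largest to smallest: 1387, 1305, 880, 664 bp.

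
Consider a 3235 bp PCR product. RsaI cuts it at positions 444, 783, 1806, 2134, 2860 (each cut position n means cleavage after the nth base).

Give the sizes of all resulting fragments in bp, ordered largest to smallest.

1023, 726, 444, 375, 339, 328 bp

Linear molecule, 5 cuts → 6 fragments:
  444 − 0 = 444 bp
  783 − 444 = 339 bp
  1806 − 783 = 1023 bp
  2134 − 1806 = 328 bp
  2860 − 2134 = 726 bp
  3235 − 2860 = 375 bp
Sorted largest to smallest: 1023, 726, 444, 375, 339, 328 bp.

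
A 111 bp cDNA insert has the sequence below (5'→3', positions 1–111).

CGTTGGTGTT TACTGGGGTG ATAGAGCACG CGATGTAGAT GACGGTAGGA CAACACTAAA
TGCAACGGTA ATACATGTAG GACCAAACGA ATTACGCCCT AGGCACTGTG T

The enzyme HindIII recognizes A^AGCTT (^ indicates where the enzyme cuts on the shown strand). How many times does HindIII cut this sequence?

0

No occurrence of AAGCTT is present in the sequence.
HindIII does not cut: 0 sites.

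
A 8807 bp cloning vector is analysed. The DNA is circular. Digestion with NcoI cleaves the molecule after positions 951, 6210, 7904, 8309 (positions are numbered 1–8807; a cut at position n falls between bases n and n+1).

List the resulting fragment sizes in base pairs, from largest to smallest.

Circular molecule, 4 cuts → 4 fragments:
  6210 − 951 = 5259 bp
  7904 − 6210 = 1694 bp
  8309 − 7904 = 405 bp
  wrap: 8807 − 8309 + 951 = 1449 bp
Sorted largest to smallest: 5259, 1694, 1449, 405 bp.

5259, 1694, 1449, 405 bp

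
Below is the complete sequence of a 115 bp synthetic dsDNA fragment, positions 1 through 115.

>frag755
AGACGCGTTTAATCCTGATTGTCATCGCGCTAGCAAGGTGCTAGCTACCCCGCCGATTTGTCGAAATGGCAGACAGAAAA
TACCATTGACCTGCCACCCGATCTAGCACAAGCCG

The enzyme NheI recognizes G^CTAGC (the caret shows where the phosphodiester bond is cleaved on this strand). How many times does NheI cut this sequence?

GCTAGC occurs starting at positions 29, 40.
NheI cuts at 2 sites.

2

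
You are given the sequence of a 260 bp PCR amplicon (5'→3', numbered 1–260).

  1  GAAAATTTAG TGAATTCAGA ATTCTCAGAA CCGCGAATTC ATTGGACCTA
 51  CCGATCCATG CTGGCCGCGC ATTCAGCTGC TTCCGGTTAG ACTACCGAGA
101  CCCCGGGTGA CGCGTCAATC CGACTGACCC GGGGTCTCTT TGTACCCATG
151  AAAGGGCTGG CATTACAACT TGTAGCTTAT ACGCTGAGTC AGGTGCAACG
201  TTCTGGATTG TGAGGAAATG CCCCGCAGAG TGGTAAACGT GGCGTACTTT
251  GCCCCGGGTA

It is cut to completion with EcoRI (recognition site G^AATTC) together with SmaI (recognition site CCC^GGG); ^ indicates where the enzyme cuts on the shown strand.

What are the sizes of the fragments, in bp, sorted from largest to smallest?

EcoRI sites (GAATTC) start at positions 12, 19, 35.
EcoRI cuts after the first base of each site, so after positions 12, 19, 35.
SmaI sites (CCCGGG) start at positions 102, 128, 253.
SmaI cuts after base 3 of each site, so after positions 104, 130, 255.
Combined cut positions: 12, 19, 35, 104, 130, 255.
Linear molecule, 6 cuts → 7 fragments:
  1–12 → 12 bp
  13–19 → 7 bp
  20–35 → 16 bp
  36–104 → 69 bp
  105–130 → 26 bp
  131–255 → 125 bp
  256–260 → 5 bp
Sorted largest to smallest: 125, 69, 26, 16, 12, 7, 5 bp.

125, 69, 26, 16, 12, 7, 5 bp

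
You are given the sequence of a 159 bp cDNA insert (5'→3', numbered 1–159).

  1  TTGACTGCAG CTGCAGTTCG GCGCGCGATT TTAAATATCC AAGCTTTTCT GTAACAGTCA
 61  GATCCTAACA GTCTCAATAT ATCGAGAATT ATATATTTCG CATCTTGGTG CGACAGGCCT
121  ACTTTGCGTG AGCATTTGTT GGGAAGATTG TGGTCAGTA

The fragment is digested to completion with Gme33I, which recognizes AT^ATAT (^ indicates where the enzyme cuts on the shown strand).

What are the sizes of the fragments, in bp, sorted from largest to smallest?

Gme33I sites (ATATAT) start at positions 77, 91.
Gme33I cuts after base 2 of each site, so after positions 78, 92.
Linear molecule, 2 cuts → 3 fragments:
  1–78 → 78 bp
  79–92 → 14 bp
  93–159 → 67 bp
Sorted largest to smallest: 78, 67, 14 bp.

78, 67, 14 bp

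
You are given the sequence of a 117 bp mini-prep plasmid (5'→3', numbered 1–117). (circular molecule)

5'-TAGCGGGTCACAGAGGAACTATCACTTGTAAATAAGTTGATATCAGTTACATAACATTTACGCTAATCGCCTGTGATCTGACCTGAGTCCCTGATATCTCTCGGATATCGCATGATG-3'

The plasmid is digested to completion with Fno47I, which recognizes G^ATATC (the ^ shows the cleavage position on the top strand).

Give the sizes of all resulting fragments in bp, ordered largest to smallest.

Fno47I sites (GATATC) start at positions 39, 93, 104.
Fno47I cuts after the first base of each site, so after positions 39, 93, 104.
Circular molecule, 3 cuts → 3 fragments:
  40–93 → 54 bp
  94–104 → 11 bp
  105–117 then 1–39 → 13 + 39 = 52 bp
Sorted largest to smallest: 54, 52, 11 bp.

54, 52, 11 bp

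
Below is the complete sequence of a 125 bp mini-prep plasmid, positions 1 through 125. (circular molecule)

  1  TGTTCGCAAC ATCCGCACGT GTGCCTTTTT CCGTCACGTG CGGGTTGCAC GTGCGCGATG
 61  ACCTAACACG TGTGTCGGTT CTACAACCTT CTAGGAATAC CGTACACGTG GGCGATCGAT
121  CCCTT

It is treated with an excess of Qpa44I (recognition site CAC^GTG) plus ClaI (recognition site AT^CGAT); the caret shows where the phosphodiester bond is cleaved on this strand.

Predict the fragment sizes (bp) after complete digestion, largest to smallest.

Qpa44I sites (CACGTG) start at positions 16, 35, 48, 67, 105.
Qpa44I cuts after base 3 of each site, so after positions 18, 37, 50, 69, 107.
The ClaI site (ATCGAT) starts at position 115.
ClaI cuts after base 2 of each site, so after position 116.
Combined cut positions: 18, 37, 50, 69, 107, 116.
Circular molecule, 6 cuts → 6 fragments:
  19–37 → 19 bp
  38–50 → 13 bp
  51–69 → 19 bp
  70–107 → 38 bp
  108–116 → 9 bp
  117–125 then 1–18 → 9 + 18 = 27 bp
Sorted largest to smallest: 38, 27, 19, 19, 13, 9 bp.

38, 27, 19, 19, 13, 9 bp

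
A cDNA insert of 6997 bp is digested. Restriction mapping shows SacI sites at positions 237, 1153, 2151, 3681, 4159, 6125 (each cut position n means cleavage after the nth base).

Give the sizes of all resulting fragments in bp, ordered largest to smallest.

1966, 1530, 998, 916, 872, 478, 237 bp

Linear molecule, 6 cuts → 7 fragments:
  237 − 0 = 237 bp
  1153 − 237 = 916 bp
  2151 − 1153 = 998 bp
  3681 − 2151 = 1530 bp
  4159 − 3681 = 478 bp
  6125 − 4159 = 1966 bp
  6997 − 6125 = 872 bp
Sorted largest to smallest: 1966, 1530, 998, 916, 872, 478, 237 bp.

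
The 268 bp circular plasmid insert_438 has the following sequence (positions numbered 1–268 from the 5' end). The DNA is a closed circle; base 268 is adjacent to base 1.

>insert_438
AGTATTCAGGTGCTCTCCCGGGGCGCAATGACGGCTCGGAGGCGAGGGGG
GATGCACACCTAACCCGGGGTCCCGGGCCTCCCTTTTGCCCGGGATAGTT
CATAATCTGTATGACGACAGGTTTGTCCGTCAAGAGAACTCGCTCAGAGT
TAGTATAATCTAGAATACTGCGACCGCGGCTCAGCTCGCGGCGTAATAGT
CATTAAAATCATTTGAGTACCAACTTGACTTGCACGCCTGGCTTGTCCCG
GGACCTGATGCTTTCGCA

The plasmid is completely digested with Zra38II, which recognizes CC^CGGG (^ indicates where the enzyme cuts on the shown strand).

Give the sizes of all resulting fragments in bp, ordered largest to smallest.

158, 47, 38, 17, 8 bp

Zra38II sites (CCCGGG) start at positions 17, 64, 72, 89, 247.
Zra38II cuts after base 2 of each site, so after positions 18, 65, 73, 90, 248.
Circular molecule, 5 cuts → 5 fragments:
  19–65 → 47 bp
  66–73 → 8 bp
  74–90 → 17 bp
  91–248 → 158 bp
  249–268 then 1–18 → 20 + 18 = 38 bp
Sorted largest to smallest: 158, 47, 38, 17, 8 bp.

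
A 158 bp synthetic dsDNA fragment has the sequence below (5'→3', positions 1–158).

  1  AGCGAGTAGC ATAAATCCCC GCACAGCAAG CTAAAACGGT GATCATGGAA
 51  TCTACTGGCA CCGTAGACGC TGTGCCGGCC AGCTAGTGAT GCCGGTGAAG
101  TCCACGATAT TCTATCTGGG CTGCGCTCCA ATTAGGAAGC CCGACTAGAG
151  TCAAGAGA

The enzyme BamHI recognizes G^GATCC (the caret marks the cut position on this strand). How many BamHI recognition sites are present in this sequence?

0

No occurrence of GGATCC is present in the sequence.
BamHI does not cut: 0 sites.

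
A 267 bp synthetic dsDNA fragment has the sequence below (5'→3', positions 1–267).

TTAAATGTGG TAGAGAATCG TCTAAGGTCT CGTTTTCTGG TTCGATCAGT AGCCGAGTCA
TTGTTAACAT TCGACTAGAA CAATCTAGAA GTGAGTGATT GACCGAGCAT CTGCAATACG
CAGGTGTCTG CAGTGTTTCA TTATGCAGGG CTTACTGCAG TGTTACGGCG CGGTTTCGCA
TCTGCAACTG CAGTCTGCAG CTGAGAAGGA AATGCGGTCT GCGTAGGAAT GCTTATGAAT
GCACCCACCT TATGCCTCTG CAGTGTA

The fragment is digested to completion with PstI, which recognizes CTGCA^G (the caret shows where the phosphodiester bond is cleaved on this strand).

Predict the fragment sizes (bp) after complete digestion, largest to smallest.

PstI sites (CTGCAG) start at positions 128, 155, 188, 195, 258.
PstI cuts after base 5 of each site (before the last base), so after positions 132, 159, 192, 199, 262.
Linear molecule, 5 cuts → 6 fragments:
  1–132 → 132 bp
  133–159 → 27 bp
  160–192 → 33 bp
  193–199 → 7 bp
  200–262 → 63 bp
  263–267 → 5 bp
Sorted largest to smallest: 132, 63, 33, 27, 7, 5 bp.

132, 63, 33, 27, 7, 5 bp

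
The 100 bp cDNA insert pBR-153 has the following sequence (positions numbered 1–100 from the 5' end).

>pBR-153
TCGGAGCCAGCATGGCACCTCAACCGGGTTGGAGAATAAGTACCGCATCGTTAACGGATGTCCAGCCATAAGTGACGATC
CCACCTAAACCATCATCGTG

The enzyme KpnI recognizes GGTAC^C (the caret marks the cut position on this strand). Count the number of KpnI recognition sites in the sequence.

No occurrence of GGTACC is present in the sequence.
KpnI does not cut: 0 sites.

0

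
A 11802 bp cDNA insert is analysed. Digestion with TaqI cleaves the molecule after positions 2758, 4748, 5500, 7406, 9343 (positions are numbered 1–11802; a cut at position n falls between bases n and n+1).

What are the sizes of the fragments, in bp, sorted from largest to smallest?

Linear molecule, 5 cuts → 6 fragments:
  2758 − 0 = 2758 bp
  4748 − 2758 = 1990 bp
  5500 − 4748 = 752 bp
  7406 − 5500 = 1906 bp
  9343 − 7406 = 1937 bp
  11802 − 9343 = 2459 bp
Sorted largest to smallest: 2758, 2459, 1990, 1937, 1906, 752 bp.

2758, 2459, 1990, 1937, 1906, 752 bp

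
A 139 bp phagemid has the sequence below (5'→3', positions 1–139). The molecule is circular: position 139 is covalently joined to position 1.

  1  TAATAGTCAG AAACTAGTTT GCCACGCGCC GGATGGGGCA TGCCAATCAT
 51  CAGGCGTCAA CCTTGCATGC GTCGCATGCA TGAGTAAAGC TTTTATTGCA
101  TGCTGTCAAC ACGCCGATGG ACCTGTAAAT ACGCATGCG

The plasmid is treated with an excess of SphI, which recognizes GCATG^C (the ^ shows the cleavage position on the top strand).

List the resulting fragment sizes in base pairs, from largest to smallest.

44, 35, 27, 24, 9 bp

SphI sites (GCATGC) start at positions 38, 65, 74, 98, 133.
SphI cuts after base 5 of each site (before the last base), so after positions 42, 69, 78, 102, 137.
Circular molecule, 5 cuts → 5 fragments:
  43–69 → 27 bp
  70–78 → 9 bp
  79–102 → 24 bp
  103–137 → 35 bp
  138–139 then 1–42 → 2 + 42 = 44 bp
Sorted largest to smallest: 44, 35, 27, 24, 9 bp.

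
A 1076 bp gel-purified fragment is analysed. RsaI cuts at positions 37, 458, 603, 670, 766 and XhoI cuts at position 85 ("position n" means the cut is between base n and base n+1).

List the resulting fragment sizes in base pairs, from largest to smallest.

Combined cut positions (sorted): 37, 85, 458, 603, 670, 766.
Linear molecule, 6 cuts → 7 fragments:
  37 − 0 = 37 bp
  85 − 37 = 48 bp
  458 − 85 = 373 bp
  603 − 458 = 145 bp
  670 − 603 = 67 bp
  766 − 670 = 96 bp
  1076 − 766 = 310 bp
Sorted largest to smallest: 373, 310, 145, 96, 67, 48, 37 bp.

373, 310, 145, 96, 67, 48, 37 bp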